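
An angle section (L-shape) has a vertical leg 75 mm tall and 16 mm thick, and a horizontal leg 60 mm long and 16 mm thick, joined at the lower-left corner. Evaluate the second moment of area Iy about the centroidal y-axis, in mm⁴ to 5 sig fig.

Iy ≈ 5.3851 × 10⁵ mm⁴

Treat the section as a set of non-overlapping primitives; coordinates are from the bounding-box lower-left.
Vertical leg: 16 × 75, A = 1 200 mm², x = 8 mm, Ī = 25 600 mm⁴.
Horizontal leg (remainder): 44 × 16, A = 704 mm², x = 38 mm, Ī = 113578.7 mm⁴.
Centroid: x̄ = ΣA·x / ΣA = 19.09244 mm.
Transfer each piece to the centroidal y-axis using Ī + A·d² with d = x − 19.09244:
  vertical leg: d = -11.09244 mm → contributes +173250.6 mm⁴
  horizontal leg (remainder): d = 18.90756 mm → contributes +365255.8 mm⁴
Total I = 538506.4 mm⁴.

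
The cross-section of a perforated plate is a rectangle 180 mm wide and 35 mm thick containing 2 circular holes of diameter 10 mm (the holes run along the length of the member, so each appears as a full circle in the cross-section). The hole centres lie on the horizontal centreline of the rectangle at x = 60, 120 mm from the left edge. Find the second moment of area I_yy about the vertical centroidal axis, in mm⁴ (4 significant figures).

Treat the section as a set of non-overlapping primitives; coordinates are from the bounding-box lower-left.
Plate: 180 × 35, A = 6 300 mm², x = 90 mm, Ī = 17 010 000 mm⁴.
Hole 1 (subtracted): ⌀10, A = 78.5398 mm², x = 60 mm, Ī = 490.874 mm⁴.
Hole 2 (subtracted): ⌀10, A = 78.5398 mm², x = 120 mm, Ī = 490.874 mm⁴.
By symmetry the centroid is at mid-width, x̄ = 90 mm.
Transfer each piece to the vertical centroidal axis using Ī + A·d² with d = x − 90:
  plate: d = 0 mm → contributes +17 010 000 mm⁴
  hole 1: d = -30 mm → contributes −71176.7 mm⁴
  hole 2: d = 30 mm → contributes −71176.7 mm⁴
Total I = 16 867 647 mm⁴.

I_yy ≈ 1.687 × 10⁷ mm⁴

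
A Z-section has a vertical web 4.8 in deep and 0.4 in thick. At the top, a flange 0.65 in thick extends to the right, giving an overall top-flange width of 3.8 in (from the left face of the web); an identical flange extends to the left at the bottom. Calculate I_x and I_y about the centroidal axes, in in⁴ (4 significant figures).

Split into non-overlapping primitives; take the origin at the lower-left of the bounding box.
Web: 0.4 × 4.8, A = 1.92 in², y = 2.4 in, Ī = 3.6864 in⁴.
Top flange (beyond web): 3.4 × 0.65, A = 2.21 in², y = 4.475 in, Ī = 0.0778104 in⁴.
Bottom flange (beyond web): 3.4 × 0.65, A = 2.21 in², y = 0.325 in, Ī = 0.0778104 in⁴.
Centroid: ȳ = ΣA·y / ΣA = 2.4 in.
Transfer each piece to the centroidal x-axis using Ī + A·d² with d = y − 2.4:
  web: d = 0 in → contributes +3.6864 in⁴
  top flange (beyond web): d = 2.075 in → contributes +9.59324 in⁴
  bottom flange (beyond web): d = -2.075 in → contributes +9.59324 in⁴
Total I = 22.8729 in⁴.
For the y-axis: x̄ = 3.6 in.
Repeating about the centroidal y-axis gives I_y = 20.2397 in⁴.

I_x ≈ 22.87 in⁴, I_y ≈ 20.24 in⁴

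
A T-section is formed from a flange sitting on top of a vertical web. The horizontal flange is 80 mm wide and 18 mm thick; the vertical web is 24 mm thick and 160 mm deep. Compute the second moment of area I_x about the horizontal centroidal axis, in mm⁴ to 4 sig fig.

I_x ≈ 1.653 × 10⁷ mm⁴

Treat the section as a set of non-overlapping primitives; coordinates are from the bounding-box lower-left.
Flange: 80 × 18, A = 1 440 mm², y = 169 mm, Ī = 38 880 mm⁴.
Web: 24 × 160, A = 3 840 mm², y = 80 mm, Ī = 8 192 000 mm⁴.
Centroid: ȳ = ΣA·y / ΣA = 104.273 mm.
Transfer each piece to the horizontal centroidal axis using Ī + A·d² with d = y − 104.273:
  flange: d = 64.7273 mm → contributes +6 071 933 mm⁴
  web: d = -24.2727 mm → contributes +10 454 395 mm⁴
Total I = 16 526 327 mm⁴.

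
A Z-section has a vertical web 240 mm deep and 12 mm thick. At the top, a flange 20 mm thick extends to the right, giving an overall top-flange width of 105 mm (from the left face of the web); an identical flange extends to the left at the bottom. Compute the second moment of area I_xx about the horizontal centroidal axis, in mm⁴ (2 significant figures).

I_xx ≈ 5.9 × 10⁷ mm⁴

Decompose the section into non-overlapping parts with the origin at the bottom-left of its bounding rectangle.
Web: 12 × 240, A = 2 880 mm², y = 120 mm, Ī = 13 824 000 mm⁴.
Top flange (beyond web): 93 × 20, A = 1 860 mm², y = 230 mm, Ī = 62 000 mm⁴.
Bottom flange (beyond web): 93 × 20, A = 1 860 mm², y = 10 mm, Ī = 62 000 mm⁴.
Centroid: ȳ = ΣA·y / ΣA = 120 mm.
Transfer each piece to the horizontal centroidal axis using Ī + A·d² with d = y − 120:
  web: d = 0 mm → contributes +13 824 000 mm⁴
  top flange (beyond web): d = 110 mm → contributes +22 568 000 mm⁴
  bottom flange (beyond web): d = -110 mm → contributes +22 568 000 mm⁴
Total I = 58 960 000 mm⁴.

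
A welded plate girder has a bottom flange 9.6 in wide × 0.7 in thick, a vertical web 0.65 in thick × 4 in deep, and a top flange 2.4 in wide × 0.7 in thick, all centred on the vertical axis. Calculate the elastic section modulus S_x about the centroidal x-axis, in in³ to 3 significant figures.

S_x ≈ 9.91 in³

Split into non-overlapping primitives; take the origin at the lower-left of the bounding box.
Bottom plate: 9.6 × 0.7, A = 6.72 in², y = 0.35 in, Ī = 0.2744 in⁴.
Web plate: 0.65 × 4, A = 2.6 in², y = 2.7 in, Ī = 3.4667 in⁴.
Top plate: 2.4 × 0.7, A = 1.68 in², y = 5.05 in, Ī = 0.0686 in⁴.
Centroid: ȳ = ΣA·y / ΣA = 1.6233 in.
Transfer each piece to the centroidal x-axis using Ī + A·d² with d = y − 1.6233:
  bottom plate: d = -1.2733 in → contributes +11.169 in⁴
  web plate: d = 1.0767 in → contributes +6.481 in⁴
  top plate: d = 3.4267 in → contributes +19.796 in⁴
Total I = 37.446 in⁴.
Extreme fibre distance c = 3.7767 in; S = I/c = 9.9149 in³.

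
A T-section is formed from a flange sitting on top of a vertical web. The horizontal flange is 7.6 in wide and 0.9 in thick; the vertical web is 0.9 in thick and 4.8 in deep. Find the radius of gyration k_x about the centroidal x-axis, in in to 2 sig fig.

k_x ≈ 1.6 in

Decompose the section into non-overlapping parts with the origin at the bottom-left of its bounding rectangle.
Flange: 7.6 × 0.9, A = 6.84 in², y = 5.25 in, Ī = 0.4617 in⁴.
Web: 0.9 × 4.8, A = 4.32 in², y = 2.4 in, Ī = 8.294 in⁴.
Centroid: ȳ = ΣA·y / ΣA = 4.147 in.
Transfer each piece to the centroidal x-axis using Ī + A·d² with d = y − 4.147:
  flange: d = 1.103 in → contributes +8.787 in⁴
  web: d = -1.747 in → contributes +21.48 in⁴
Total I = 30.26 in⁴.
Radius of gyration: k = √(I/A) = √(30.26 / 11.16) = 1.647 in.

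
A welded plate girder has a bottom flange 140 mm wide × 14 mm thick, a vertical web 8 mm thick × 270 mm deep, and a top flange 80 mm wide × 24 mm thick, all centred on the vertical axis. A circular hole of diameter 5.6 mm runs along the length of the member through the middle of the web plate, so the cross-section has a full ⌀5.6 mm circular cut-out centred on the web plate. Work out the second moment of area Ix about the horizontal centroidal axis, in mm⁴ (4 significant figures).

Decompose the section into non-overlapping parts with the origin at the bottom-left of its bounding rectangle.
Bottom plate: 140 × 14, A = 1 960 mm², y = 7 mm, Ī = 32013.3 mm⁴.
Web plate: 8 × 270, A = 2 160 mm², y = 149 mm, Ī = 13 122 000 mm⁴.
Top plate: 80 × 24, A = 1 920 mm², y = 296 mm, Ī = 92 160 mm⁴.
Hole (subtracted): ⌀5.6, A = 24.6301 mm², y = 149 mm, Ī = 48.275 mm⁴.
Centroid: ȳ = ΣA·y / ΣA = 149.652 mm.
Transfer each piece to the horizontal centroidal axis using Ī + A·d² with d = y − 149.652:
  bottom plate: d = -142.652 mm → contributes +39 917 028 mm⁴
  web plate: d = -0.651664 mm → contributes +13 122 917 mm⁴
  top plate: d = 146.348 mm → contributes +41 214 404 mm⁴
  hole: d = -0.651664 mm → contributes −58.7345 mm⁴
Total I = 94 254 291 mm⁴.

Ix ≈ 9.425 × 10⁷ mm⁴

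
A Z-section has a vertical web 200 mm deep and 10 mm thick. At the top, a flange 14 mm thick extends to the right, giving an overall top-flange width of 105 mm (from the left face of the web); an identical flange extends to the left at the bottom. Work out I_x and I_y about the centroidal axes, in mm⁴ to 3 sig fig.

I_x ≈ 2.97 × 10⁷ mm⁴, I_y ≈ 9.35 × 10⁶ mm⁴

Treat the section as a set of non-overlapping primitives; coordinates are from the bounding-box lower-left.
Web: 10 × 200, A = 2 000 mm², y = 100 mm, Ī = 6 666 667 mm⁴.
Top flange (beyond web): 95 × 14, A = 1 330 mm², y = 193 mm, Ī = 21 723 mm⁴.
Bottom flange (beyond web): 95 × 14, A = 1 330 mm², y = 7 mm, Ī = 21 723 mm⁴.
Centroid: ȳ = ΣA·y / ΣA = 100 mm.
Transfer each piece to the centroidal x-axis using Ī + A·d² with d = y − 100:
  web: d = 0 mm → contributes +6 666 667 mm⁴
  top flange (beyond web): d = 93 mm → contributes +11 524 893 mm⁴
  bottom flange (beyond web): d = -93 mm → contributes +11 524 893 mm⁴
Total I = 29 716 453 mm⁴.
For the y-axis: x̄ = 100 mm.
Repeating about the centroidal y-axis gives I_y = 9 348 833 mm⁴.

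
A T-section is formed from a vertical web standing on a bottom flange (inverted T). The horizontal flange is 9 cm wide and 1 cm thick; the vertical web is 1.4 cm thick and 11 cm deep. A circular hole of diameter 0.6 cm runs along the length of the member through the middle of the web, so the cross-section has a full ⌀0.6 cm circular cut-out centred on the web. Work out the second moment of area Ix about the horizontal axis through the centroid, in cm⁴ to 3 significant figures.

Ix ≈ 359 cm⁴

Decompose the section into non-overlapping parts with the origin at the bottom-left of its bounding rectangle.
Flange: 9 × 1, A = 9 cm², y = 0.5 cm, Ī = 0.75 cm⁴.
Web: 1.4 × 11, A = 15.4 cm², y = 6.5 cm, Ī = 155.28 cm⁴.
Hole (subtracted): ⌀0.6, A = 0.28274 cm², y = 6.5 cm, Ī = 0.0063617 cm⁴.
Centroid: ȳ = ΣA·y / ΣA = 4.2609 cm.
Transfer each piece to the horizontal axis through the centroid using Ī + A·d² with d = y − 4.2609:
  flange: d = -3.7609 cm → contributes +128.05 cm⁴
  web: d = 2.2391 cm → contributes +232.49 cm⁴
  hole: d = 2.2391 cm → contributes −1.4239 cm⁴
Total I = 359.12 cm⁴.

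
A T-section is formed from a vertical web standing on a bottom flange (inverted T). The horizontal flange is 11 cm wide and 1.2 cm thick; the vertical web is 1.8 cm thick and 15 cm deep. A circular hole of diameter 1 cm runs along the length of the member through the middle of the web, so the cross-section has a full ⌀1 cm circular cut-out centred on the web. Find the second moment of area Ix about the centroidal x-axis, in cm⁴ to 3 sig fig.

Ix ≈ 1080 cm⁴

Split into non-overlapping primitives; take the origin at the lower-left of the bounding box.
Flange: 11 × 1.2, A = 13.2 cm², y = 0.6 cm, Ī = 1.584 cm⁴.
Web: 1.8 × 15, A = 27 cm², y = 8.7 cm, Ī = 506.25 cm⁴.
Hole (subtracted): ⌀1, A = 0.7854 cm², y = 8.7 cm, Ī = 0.049087 cm⁴.
Centroid: ȳ = ΣA·y / ΣA = 5.9873 cm.
Transfer each piece to the centroidal x-axis using Ī + A·d² with d = y − 5.9873:
  flange: d = -5.3873 cm → contributes +384.69 cm⁴
  web: d = 2.7127 cm → contributes +704.94 cm⁴
  hole: d = 2.7127 cm → contributes −5.8286 cm⁴
Total I = 1083.8 cm⁴.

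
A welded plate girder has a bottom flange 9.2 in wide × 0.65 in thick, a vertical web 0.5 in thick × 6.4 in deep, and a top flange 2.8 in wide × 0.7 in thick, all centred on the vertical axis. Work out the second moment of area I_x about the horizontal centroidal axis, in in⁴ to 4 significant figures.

Break the section into simple shapes (no overlaps), measuring from the bottom-left corner of the bounding box.
Bottom plate: 9.2 × 0.65, A = 5.98 in², y = 0.325 in, Ī = 0.210546 in⁴.
Web plate: 0.5 × 6.4, A = 3.2 in², y = 3.85 in, Ī = 10.9227 in⁴.
Top plate: 2.8 × 0.7, A = 1.96 in², y = 7.4 in, Ī = 0.0800333 in⁴.
Centroid: ȳ = ΣA·y / ΣA = 2.58236 in.
Transfer each piece to the horizontal centroidal axis using Ī + A·d² with d = y − 2.58236:
  bottom plate: d = -2.25736 in → contributes +30.6827 in⁴
  web plate: d = 1.26764 in → contributes +16.0648 in⁴
  top plate: d = 4.81764 in → contributes +45.5709 in⁴
Total I = 92.3184 in⁴.

I_x ≈ 92.32 in⁴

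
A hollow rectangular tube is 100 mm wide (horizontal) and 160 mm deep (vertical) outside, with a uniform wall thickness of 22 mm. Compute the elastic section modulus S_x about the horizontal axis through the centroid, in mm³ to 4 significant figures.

S_x ≈ 3.356 × 10⁵ mm³

Break the section into simple shapes (no overlaps), measuring from the bottom-left corner of the bounding box.
Outer rectangle: 100 × 160, A = 16 000 mm², y = 80 mm, Ī = 34 133 333 mm⁴.
Inner void (subtracted): 56 × 116, A = 6 496 mm², y = 80 mm, Ī = 7 284 181 mm⁴.
By symmetry the centroid is at mid-height, ȳ = 80 mm.
All pieces are centred on the horizontal axis through the centroid, so I = ΣĪ (holes subtracted) = 26 849 152 mm⁴.
Extreme fibre distance c = 80 mm; S = I/c = 335 614 mm³.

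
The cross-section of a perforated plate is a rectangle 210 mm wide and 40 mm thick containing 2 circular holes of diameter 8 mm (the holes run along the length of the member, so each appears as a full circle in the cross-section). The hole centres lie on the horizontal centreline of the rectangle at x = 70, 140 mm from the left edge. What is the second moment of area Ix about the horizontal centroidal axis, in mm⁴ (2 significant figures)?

Treat the section as a set of non-overlapping primitives; coordinates are from the bounding-box lower-left.
Plate: 210 × 40, A = 8 400 mm², y = 20 mm, Ī = 1 120 000 mm⁴.
Hole 1 (subtracted): ⌀8, A = 50.27 mm², y = 20 mm, Ī = 201.1 mm⁴.
Hole 2 (subtracted): ⌀8, A = 50.27 mm², y = 20 mm, Ī = 201.1 mm⁴.
By symmetry the centroid is at mid-height, ȳ = 20 mm.
All pieces are centred on the horizontal centroidal axis, so I = ΣĪ (holes subtracted) = 1 119 598 mm⁴.

Ix ≈ 1.1 × 10⁶ mm⁴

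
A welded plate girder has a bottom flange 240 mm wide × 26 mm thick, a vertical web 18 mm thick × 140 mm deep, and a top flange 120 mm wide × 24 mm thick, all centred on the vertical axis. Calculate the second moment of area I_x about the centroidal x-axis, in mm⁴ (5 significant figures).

Decompose the section into non-overlapping parts with the origin at the bottom-left of its bounding rectangle.
Bottom plate: 240 × 26, A = 6 240 mm², y = 13 mm, Ī = 351 520 mm⁴.
Web plate: 18 × 140, A = 2 520 mm², y = 96 mm, Ī = 4 116 000 mm⁴.
Top plate: 120 × 24, A = 2 880 mm², y = 178 mm, Ī = 138 240 mm⁴.
Centroid: ȳ = ΣA·y / ΣA = 71.79381 mm.
Transfer each piece to the centroidal x-axis using Ī + A·d² with d = y − 71.79381:
  bottom plate: d = -58.79381 mm → contributes +21 921 407 mm⁴
  web plate: d = 24.20619 mm → contributes +5 592 567 mm⁴
  top plate: d = 106.2062 mm → contributes +32 623 931 mm⁴
Total I = 60 137 905 mm⁴.

I_x ≈ 6.0138 × 10⁷ mm⁴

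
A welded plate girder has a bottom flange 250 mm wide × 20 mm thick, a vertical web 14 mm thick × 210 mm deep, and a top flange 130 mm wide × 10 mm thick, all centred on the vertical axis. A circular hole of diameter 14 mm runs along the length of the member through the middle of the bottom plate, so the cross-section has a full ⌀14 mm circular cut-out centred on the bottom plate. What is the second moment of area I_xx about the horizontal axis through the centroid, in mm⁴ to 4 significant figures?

I_xx ≈ 7.191 × 10⁷ mm⁴

Split into non-overlapping primitives; take the origin at the lower-left of the bounding box.
Bottom plate: 250 × 20, A = 5 000 mm², y = 10 mm, Ī = 166 667 mm⁴.
Web plate: 14 × 210, A = 2 940 mm², y = 125 mm, Ī = 10 804 500 mm⁴.
Top plate: 130 × 10, A = 1 300 mm², y = 235 mm, Ī = 10833.3 mm⁴.
Hole (subtracted): ⌀14, A = 153.938 mm², y = 10 mm, Ī = 1885.74 mm⁴.
Centroid: ȳ = ΣA·y / ΣA = 79.403 mm.
Transfer each piece to the horizontal axis through the centroid using Ī + A·d² with d = y − 79.403:
  bottom plate: d = -69.403 mm → contributes +24 250 552 mm⁴
  web plate: d = 45.597 mm → contributes +16 917 013 mm⁴
  top plate: d = 155.597 mm → contributes +31 484 386 mm⁴
  hole: d = -69.403 mm → contributes −743 371 mm⁴
Total I = 71 908 580 mm⁴.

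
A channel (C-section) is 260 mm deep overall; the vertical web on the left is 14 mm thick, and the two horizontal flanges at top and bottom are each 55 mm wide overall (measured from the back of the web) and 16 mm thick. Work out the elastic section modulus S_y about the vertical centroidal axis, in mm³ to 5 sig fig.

Split into non-overlapping primitives; take the origin at the lower-left of the bounding box.
Web: 14 × 260, A = 3 640 mm², x = 7 mm, Ī = 59453.33 mm⁴.
Top flange (beyond web): 41 × 16, A = 656 mm², x = 34.5 mm, Ī = 91894.67 mm⁴.
Bottom flange (beyond web): 41 × 16, A = 656 mm², x = 34.5 mm, Ī = 91894.67 mm⁴.
Centroid: x̄ = ΣA·x / ΣA = 14.28595 mm.
Transfer each piece to the vertical centroidal axis using Ī + A·d² with d = x − 14.28595:
  web: d = -7.285945 mm → contributes +252682.7 mm⁴
  top flange (beyond web): d = 20.21405 mm → contributes +359941.5 mm⁴
  bottom flange (beyond web): d = 20.21405 mm → contributes +359941.5 mm⁴
Total I = 972565.8 mm⁴.
Extreme fibre distance c = 40.71405 mm; S = I/c = 23887.72 mm³.

S_y ≈ 2.3888 × 10⁴ mm³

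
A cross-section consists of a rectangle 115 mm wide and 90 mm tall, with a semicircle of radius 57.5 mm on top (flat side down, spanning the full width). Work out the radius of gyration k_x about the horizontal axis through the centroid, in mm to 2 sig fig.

Decompose the section into non-overlapping parts with the origin at the bottom-left of its bounding rectangle.
Rectangular body: 115 × 90, A = 10 350 mm², y = 45 mm, Ī = 6 986 250 mm⁴.
Semicircular cap: semicircle r = 57.5, A = 5 193 mm², y = 114.4 mm, Ī = 1 199 785 mm⁴.
Centroid: ȳ = ΣA·y / ΣA = 68.19 mm.
Transfer each piece to the horizontal axis through the centroid using Ī + A·d² with d = y − 68.19:
  rectangular body: d = -23.19 mm → contributes +12 551 989 mm⁴
  semicircular cap: d = 46.21 mm → contributes +12 291 729 mm⁴
Total I = 24 843 718 mm⁴.
Radius of gyration: k = √(I/A) = √(24 843 718 / 15 543) = 39.98 mm.

k_x ≈ 40 mm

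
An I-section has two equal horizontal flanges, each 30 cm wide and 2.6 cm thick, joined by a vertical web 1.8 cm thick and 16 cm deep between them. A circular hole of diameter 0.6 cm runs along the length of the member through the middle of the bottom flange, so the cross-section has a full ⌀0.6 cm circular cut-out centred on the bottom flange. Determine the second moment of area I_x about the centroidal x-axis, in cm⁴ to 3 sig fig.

Split into non-overlapping primitives; take the origin at the lower-left of the bounding box.
Bottom flange: 30 × 2.6, A = 78 cm², y = 1.3 cm, Ī = 43.94 cm⁴.
Web: 1.8 × 16, A = 28.8 cm², y = 10.6 cm, Ī = 614.4 cm⁴.
Top flange: 30 × 2.6, A = 78 cm², y = 19.9 cm, Ī = 43.94 cm⁴.
Hole (subtracted): ⌀0.6, A = 0.28274 cm², y = 1.3 cm, Ī = 0.0063617 cm⁴.
Centroid: ȳ = ΣA·y / ΣA = 10.614 cm.
Transfer each piece to the centroidal x-axis using Ī + A·d² with d = y − 10.614:
  bottom flange: d = -9.3143 cm → contributes +6810.9 cm⁴
  web: d = -0.014251 cm → contributes +614.41 cm⁴
  top flange: d = 9.2857 cm → contributes +6769.5 cm⁴
  hole: d = -9.3143 cm → contributes −24.536 cm⁴
Total I = 14 170 cm⁴.

I_x ≈ 1.42 × 10⁴ cm⁴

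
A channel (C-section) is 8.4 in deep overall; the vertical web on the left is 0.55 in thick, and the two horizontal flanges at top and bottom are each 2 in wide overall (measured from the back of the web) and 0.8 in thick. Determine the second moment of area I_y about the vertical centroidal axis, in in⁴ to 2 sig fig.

Break the section into simple shapes (no overlaps), measuring from the bottom-left corner of the bounding box.
Web: 0.55 × 8.4, A = 4.62 in², x = 0.275 in, Ī = 0.1165 in⁴.
Top flange (beyond web): 1.45 × 0.8, A = 1.16 in², x = 1.275 in, Ī = 0.2032 in⁴.
Bottom flange (beyond web): 1.45 × 0.8, A = 1.16 in², x = 1.275 in, Ī = 0.2032 in⁴.
Centroid: x̄ = ΣA·x / ΣA = 0.6093 in.
Transfer each piece to the vertical centroidal axis using Ī + A·d² with d = x − 0.6093:
  web: d = -0.3343 in → contributes +0.6328 in⁴
  top flange (beyond web): d = 0.6657 in → contributes +0.7173 in⁴
  bottom flange (beyond web): d = 0.6657 in → contributes +0.7173 in⁴
Total I = 2.067 in⁴.

I_y ≈ 2.1 in⁴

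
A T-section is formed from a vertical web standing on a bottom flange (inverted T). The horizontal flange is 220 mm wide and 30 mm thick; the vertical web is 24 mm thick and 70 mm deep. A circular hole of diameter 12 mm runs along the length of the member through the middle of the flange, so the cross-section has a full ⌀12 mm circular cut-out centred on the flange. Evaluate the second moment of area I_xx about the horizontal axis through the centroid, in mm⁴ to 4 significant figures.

I_xx ≈ 4.516 × 10⁶ mm⁴

Treat the section as a set of non-overlapping primitives; coordinates are from the bounding-box lower-left.
Flange: 220 × 30, A = 6 600 mm², y = 15 mm, Ī = 495 000 mm⁴.
Web: 24 × 70, A = 1 680 mm², y = 65 mm, Ī = 686 000 mm⁴.
Hole (subtracted): ⌀12, A = 113.097 mm², y = 15 mm, Ī = 1017.88 mm⁴.
Centroid: ȳ = ΣA·y / ΣA = 25.2854 mm.
Transfer each piece to the horizontal axis through the centroid using Ī + A·d² with d = y − 25.2854:
  flange: d = -10.2854 mm → contributes +1 193 213 mm⁴
  web: d = 39.7146 mm → contributes +3 335 777 mm⁴
  hole: d = -10.2854 mm → contributes −12982.4 mm⁴
Total I = 4 516 007 mm⁴.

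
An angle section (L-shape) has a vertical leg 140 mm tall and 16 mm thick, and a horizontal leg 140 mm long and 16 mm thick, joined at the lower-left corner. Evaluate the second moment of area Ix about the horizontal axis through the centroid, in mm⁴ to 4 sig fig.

Ix ≈ 7.745 × 10⁶ mm⁴

Decompose the section into non-overlapping parts with the origin at the bottom-left of its bounding rectangle.
Vertical leg: 16 × 140, A = 2 240 mm², y = 70 mm, Ī = 3 658 667 mm⁴.
Horizontal leg (remainder): 124 × 16, A = 1 984 mm², y = 8 mm, Ī = 42325.3 mm⁴.
Centroid: ȳ = ΣA·y / ΣA = 40.8788 mm.
Transfer each piece to the horizontal axis through the centroid using Ī + A·d² with d = y − 40.8788:
  vertical leg: d = 29.1212 mm → contributes +5 558 287 mm⁴
  horizontal leg (remainder): d = -32.8788 mm → contributes +2 187 058 mm⁴
Total I = 7 745 346 mm⁴.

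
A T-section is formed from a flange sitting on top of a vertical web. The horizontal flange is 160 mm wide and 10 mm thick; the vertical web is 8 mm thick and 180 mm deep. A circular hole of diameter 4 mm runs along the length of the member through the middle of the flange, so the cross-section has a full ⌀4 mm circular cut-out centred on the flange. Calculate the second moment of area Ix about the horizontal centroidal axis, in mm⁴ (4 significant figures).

Treat the section as a set of non-overlapping primitives; coordinates are from the bounding-box lower-left.
Flange: 160 × 10, A = 1 600 mm², y = 185 mm, Ī = 13333.3 mm⁴.
Web: 8 × 180, A = 1 440 mm², y = 90 mm, Ī = 3 888 000 mm⁴.
Hole (subtracted): ⌀4, A = 12.5664 mm², y = 185 mm, Ī = 12.5664 mm⁴.
Centroid: ȳ = ΣA·y / ΣA = 139.813 mm.
Transfer each piece to the horizontal centroidal axis using Ī + A·d² with d = y − 139.813:
  flange: d = 45.1868 mm → contributes +3 280 287 mm⁴
  web: d = -49.8132 mm → contributes +7 461 153 mm⁴
  hole: d = 45.1868 mm → contributes −25671.2 mm⁴
Total I = 10 715 768 mm⁴.

Ix ≈ 1.072 × 10⁷ mm⁴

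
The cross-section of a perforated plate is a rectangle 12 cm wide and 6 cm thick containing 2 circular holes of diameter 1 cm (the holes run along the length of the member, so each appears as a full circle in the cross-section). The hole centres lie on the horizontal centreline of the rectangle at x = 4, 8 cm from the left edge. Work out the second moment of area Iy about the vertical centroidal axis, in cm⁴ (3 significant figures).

Treat the section as a set of non-overlapping primitives; coordinates are from the bounding-box lower-left.
Plate: 12 × 6, A = 72 cm², x = 6 cm, Ī = 864 cm⁴.
Hole 1 (subtracted): ⌀1, A = 0.7854 cm², x = 4 cm, Ī = 0.049087 cm⁴.
Hole 2 (subtracted): ⌀1, A = 0.7854 cm², x = 8 cm, Ī = 0.049087 cm⁴.
By symmetry the centroid is at mid-width, x̄ = 6 cm.
Transfer each piece to the vertical centroidal axis using Ī + A·d² with d = x − 6:
  plate: d = 0 cm → contributes +864 cm⁴
  hole 1: d = -2 cm → contributes −3.1907 cm⁴
  hole 2: d = 2 cm → contributes −3.1907 cm⁴
Total I = 857.62 cm⁴.

Iy ≈ 858 cm⁴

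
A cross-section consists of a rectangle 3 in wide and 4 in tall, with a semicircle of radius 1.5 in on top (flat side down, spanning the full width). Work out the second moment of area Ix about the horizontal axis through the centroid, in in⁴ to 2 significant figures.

Decompose the section into non-overlapping parts with the origin at the bottom-left of its bounding rectangle.
Rectangular body: 3 × 4, A = 12 in², y = 2 in, Ī = 16 in⁴.
Semicircular cap: semicircle r = 1.5, A = 3.534 in², y = 4.637 in, Ī = 0.5556 in⁴.
Centroid: ȳ = ΣA·y / ΣA = 2.6 in.
Transfer each piece to the horizontal axis through the centroid using Ī + A·d² with d = y − 2.6:
  rectangular body: d = -0.5999 in → contributes +20.32 in⁴
  semicircular cap: d = 2.037 in → contributes +15.22 in⁴
Total I = 35.54 in⁴.

Ix ≈ 36 in⁴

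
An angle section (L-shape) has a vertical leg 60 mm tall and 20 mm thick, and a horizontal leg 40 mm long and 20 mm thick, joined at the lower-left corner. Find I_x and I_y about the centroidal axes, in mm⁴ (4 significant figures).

I_x ≈ 4.933 × 10⁵ mm⁴, I_y ≈ 1.733 × 10⁵ mm⁴

Split into non-overlapping primitives; take the origin at the lower-left of the bounding box.
Vertical leg: 20 × 60, A = 1 200 mm², y = 30 mm, Ī = 360 000 mm⁴.
Horizontal leg (remainder): 20 × 20, A = 400 mm², y = 10 mm, Ī = 13333.3 mm⁴.
Centroid: ȳ = ΣA·y / ΣA = 25 mm.
Transfer each piece to the centroidal x-axis using Ī + A·d² with d = y − 25:
  vertical leg: d = 5 mm → contributes +390 000 mm⁴
  horizontal leg (remainder): d = -15 mm → contributes +103 333 mm⁴
Total I = 493 333 mm⁴.
For the y-axis: x̄ = 15 mm.
Repeating about the centroidal y-axis gives I_y = 173 333 mm⁴.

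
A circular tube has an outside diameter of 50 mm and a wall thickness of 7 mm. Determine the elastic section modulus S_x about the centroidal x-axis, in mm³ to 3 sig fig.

S_x ≈ 8970 mm³

Decompose the section into non-overlapping parts with the origin at the bottom-left of its bounding rectangle.
Outer circle: ⌀50, A = 1963.5 mm², y = 25 mm, Ī = 306 796 mm⁴.
Bore (subtracted): ⌀36, A = 1017.9 mm², y = 25 mm, Ī = 82 448 mm⁴.
By symmetry the centroid is at mid-height, ȳ = 25 mm.
All pieces are centred on the centroidal x-axis, so I = ΣĪ (holes subtracted) = 224 348 mm⁴.
Extreme fibre distance c = 25 mm; S = I/c = 8973.9 mm³.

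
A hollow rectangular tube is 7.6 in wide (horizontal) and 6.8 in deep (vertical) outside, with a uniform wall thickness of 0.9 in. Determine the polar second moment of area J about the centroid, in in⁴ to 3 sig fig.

Break the section into simple shapes (no overlaps), measuring from the bottom-left corner of the bounding box.
Outer rectangle: 7.6 × 6.8, A = 51.68 in², y = 3.4 in, Ī = 199.14 in⁴.
Inner void (subtracted): 5.8 × 5, A = 29 in², y = 3.4 in, Ī = 60.417 in⁴.
By symmetry the centroid is at mid-height, ȳ = 3.4 in.
All pieces are centred on the centroidal x-axis, so I = ΣĪ (holes subtracted) = 138.72 in⁴.
Repeating about the centroidal y-axis gives I_y = 167.46 in⁴.
Polar second moment: J = I_x + I_y = 306.18 in⁴.

J ≈ 306 in⁴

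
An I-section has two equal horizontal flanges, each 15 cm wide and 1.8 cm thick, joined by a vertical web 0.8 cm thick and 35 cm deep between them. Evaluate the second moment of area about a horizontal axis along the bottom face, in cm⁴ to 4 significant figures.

Split into non-overlapping primitives; take the origin at the lower-left of the bounding box.
Bottom flange: 15 × 1.8, A = 27 cm², y = 0.9 cm, Ī = 7.29 cm⁴.
Web: 0.8 × 35, A = 28 cm², y = 19.3 cm, Ī = 2858.33 cm⁴.
Top flange: 15 × 1.8, A = 27 cm², y = 37.7 cm, Ī = 7.29 cm⁴.
Transfer each piece to the bottom edge using Ī + A·d² with d = y − 0:
  bottom flange: d = 0.9 cm → contributes +29.16 cm⁴
  web: d = 19.3 cm → contributes +13288.1 cm⁴
  top flange: d = 37.7 cm → contributes +38382.1 cm⁴
Total I = 51699.3 cm⁴.

I_base ≈ 5.170 × 10⁴ cm⁴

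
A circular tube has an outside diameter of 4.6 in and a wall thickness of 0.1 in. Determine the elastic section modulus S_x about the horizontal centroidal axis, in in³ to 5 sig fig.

S_x ≈ 1.5566 in³

Break the section into simple shapes (no overlaps), measuring from the bottom-left corner of the bounding box.
Outer circle: ⌀4.6, A = 16.61903 in², y = 2.3 in, Ī = 21.97866 in⁴.
Bore (subtracted): ⌀4.4, A = 15.20531 in², y = 2.3 in, Ī = 18.39842 in⁴.
By symmetry the centroid is at mid-height, ȳ = 2.3 in.
All pieces are centred on the horizontal centroidal axis, so I = ΣĪ (holes subtracted) = 3.580238 in⁴.
Extreme fibre distance c = 2.3 in; S = I/c = 1.556625 in³.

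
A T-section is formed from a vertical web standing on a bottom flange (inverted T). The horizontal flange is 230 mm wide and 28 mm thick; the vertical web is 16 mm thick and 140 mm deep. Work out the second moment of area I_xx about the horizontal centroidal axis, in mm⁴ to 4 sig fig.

I_xx ≈ 1.581 × 10⁷ mm⁴

Decompose the section into non-overlapping parts with the origin at the bottom-left of its bounding rectangle.
Flange: 230 × 28, A = 6 440 mm², y = 14 mm, Ī = 420 747 mm⁴.
Web: 16 × 140, A = 2 240 mm², y = 98 mm, Ī = 3 658 667 mm⁴.
Centroid: ȳ = ΣA·y / ΣA = 35.6774 mm.
Transfer each piece to the horizontal centroidal axis using Ī + A·d² with d = y − 35.6774:
  flange: d = -21.6774 mm → contributes +3 446 970 mm⁴
  web: d = 62.3226 mm → contributes +12 359 060 mm⁴
Total I = 15 806 030 mm⁴.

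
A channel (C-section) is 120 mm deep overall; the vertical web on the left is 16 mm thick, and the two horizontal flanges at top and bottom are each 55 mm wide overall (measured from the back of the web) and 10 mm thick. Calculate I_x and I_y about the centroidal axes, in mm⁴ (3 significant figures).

Split into non-overlapping primitives; take the origin at the lower-left of the bounding box.
Web: 16 × 120, A = 1 920 mm², y = 60 mm, Ī = 2 304 000 mm⁴.
Top flange (beyond web): 39 × 10, A = 390 mm², y = 115 mm, Ī = 3 250 mm⁴.
Bottom flange (beyond web): 39 × 10, A = 390 mm², y = 5 mm, Ī = 3 250 mm⁴.
By symmetry the centroid is at mid-height, ȳ = 60 mm.
Transfer each piece to the centroidal x-axis using Ī + A·d² with d = y − 60:
  web: d = 0 mm → contributes +2 304 000 mm⁴
  top flange (beyond web): d = 55 mm → contributes +1 183 000 mm⁴
  bottom flange (beyond web): d = -55 mm → contributes +1 183 000 mm⁴
Total I = 4 670 000 mm⁴.
For the y-axis: x̄ = 15.944 mm.
Repeating about the centroidal y-axis gives I_y = 559 292 mm⁴.

I_x ≈ 4.67 × 10⁶ mm⁴, I_y ≈ 5.59 × 10⁵ mm⁴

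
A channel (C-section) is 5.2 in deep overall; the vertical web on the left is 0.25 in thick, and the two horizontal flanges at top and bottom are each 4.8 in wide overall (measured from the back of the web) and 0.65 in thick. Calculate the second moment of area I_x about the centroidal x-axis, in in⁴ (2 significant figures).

I_x ≈ 34 in⁴

Decompose the section into non-overlapping parts with the origin at the bottom-left of its bounding rectangle.
Web: 0.25 × 5.2, A = 1.3 in², y = 2.6 in, Ī = 2.929 in⁴.
Top flange (beyond web): 4.55 × 0.65, A = 2.958 in², y = 4.875 in, Ī = 0.1041 in⁴.
Bottom flange (beyond web): 4.55 × 0.65, A = 2.958 in², y = 0.325 in, Ī = 0.1041 in⁴.
By symmetry the centroid is at mid-height, ȳ = 2.6 in.
Transfer each piece to the centroidal x-axis using Ī + A·d² with d = y − 2.6:
  web: d = 0 in → contributes +2.929 in⁴
  top flange (beyond web): d = 2.275 in → contributes +15.41 in⁴
  bottom flange (beyond web): d = -2.275 in → contributes +15.41 in⁴
Total I = 33.75 in⁴.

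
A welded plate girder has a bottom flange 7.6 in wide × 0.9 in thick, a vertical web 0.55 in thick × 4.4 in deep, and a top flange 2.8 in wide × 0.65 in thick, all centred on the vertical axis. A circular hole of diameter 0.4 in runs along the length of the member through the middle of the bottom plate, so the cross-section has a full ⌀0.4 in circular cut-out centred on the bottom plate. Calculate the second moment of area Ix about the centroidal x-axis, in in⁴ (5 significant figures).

Split into non-overlapping primitives; take the origin at the lower-left of the bounding box.
Bottom plate: 7.6 × 0.9, A = 6.84 in², y = 0.45 in, Ī = 0.4617 in⁴.
Web plate: 0.55 × 4.4, A = 2.42 in², y = 3.1 in, Ī = 3.904267 in⁴.
Top plate: 2.8 × 0.65, A = 1.82 in², y = 5.625 in, Ī = 0.06407917 in⁴.
Hole (subtracted): ⌀0.4, A = 0.1256637 in², y = 0.45 in, Ī = 0.001256637 in⁴.
Centroid: ȳ = ΣA·y / ΣA = 1.895227 in.
Transfer each piece to the centroidal x-axis using Ī + A·d² with d = y − 1.895227:
  bottom plate: d = -1.445227 in → contributes +14.74827 in⁴
  web plate: d = 1.204773 in → contributes +7.416845 in⁴
  top plate: d = 3.729773 in → contributes +25.38248 in⁴
  hole: d = -1.445227 in → contributes −0.263728 in⁴
Total I = 47.28387 in⁴.

Ix ≈ 47.284 in⁴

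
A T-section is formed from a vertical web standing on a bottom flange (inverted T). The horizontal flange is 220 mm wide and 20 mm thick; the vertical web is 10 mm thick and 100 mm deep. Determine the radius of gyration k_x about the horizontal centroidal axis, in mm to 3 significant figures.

k_x ≈ 26.9 mm

Break the section into simple shapes (no overlaps), measuring from the bottom-left corner of the bounding box.
Flange: 220 × 20, A = 4 400 mm², y = 10 mm, Ī = 146 667 mm⁴.
Web: 10 × 100, A = 1 000 mm², y = 70 mm, Ī = 833 333 mm⁴.
Centroid: ȳ = ΣA·y / ΣA = 21.111 mm.
Transfer each piece to the horizontal centroidal axis using Ī + A·d² with d = y − 21.111:
  flange: d = -11.111 mm → contributes +689 877 mm⁴
  web: d = 48.889 mm → contributes +3 223 457 mm⁴
Total I = 3 913 333 mm⁴.
Radius of gyration: k = √(I/A) = √(3 913 333 / 5 400) = 26.92 mm.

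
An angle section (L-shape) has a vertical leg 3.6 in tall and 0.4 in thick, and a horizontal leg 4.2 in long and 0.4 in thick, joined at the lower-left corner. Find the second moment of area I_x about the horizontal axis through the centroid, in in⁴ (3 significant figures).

I_x ≈ 3.47 in⁴

Break the section into simple shapes (no overlaps), measuring from the bottom-left corner of the bounding box.
Vertical leg: 0.4 × 3.6, A = 1.44 in², y = 1.8 in, Ī = 1.5552 in⁴.
Horizontal leg (remainder): 3.8 × 0.4, A = 1.52 in², y = 0.2 in, Ī = 0.020267 in⁴.
Centroid: ȳ = ΣA·y / ΣA = 0.97838 in.
Transfer each piece to the horizontal axis through the centroid using Ī + A·d² with d = y − 0.97838:
  vertical leg: d = 0.82162 in → contributes +2.5273 in⁴
  horizontal leg (remainder): d = -0.77838 in → contributes +0.94119 in⁴
Total I = 3.4685 in⁴.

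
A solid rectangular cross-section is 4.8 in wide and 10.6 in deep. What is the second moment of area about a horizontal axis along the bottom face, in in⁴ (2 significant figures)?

I_base ≈ 1900 in⁴

The section: 4.8 × 10.6, A = 50.88 in², y = 5.3 in, Ī = 476.4 in⁴.
Transfer it to the base of the section using Ī + A·d² with d = y − 0:
  the section: d = 5.3 in → contributes +1 906 in⁴
Total I = 1 906 in⁴.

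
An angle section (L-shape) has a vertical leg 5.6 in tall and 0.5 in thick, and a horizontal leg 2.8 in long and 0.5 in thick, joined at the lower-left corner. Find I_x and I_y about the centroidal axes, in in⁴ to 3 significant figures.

I_x ≈ 12.6 in⁴, I_y ≈ 2.16 in⁴

Break the section into simple shapes (no overlaps), measuring from the bottom-left corner of the bounding box.
Vertical leg: 0.5 × 5.6, A = 2.8 in², y = 2.8 in, Ī = 7.3173 in⁴.
Horizontal leg (remainder): 2.3 × 0.5, A = 1.15 in², y = 0.25 in, Ī = 0.023958 in⁴.
Centroid: ȳ = ΣA·y / ΣA = 2.0576 in.
Transfer each piece to the centroidal x-axis using Ī + A·d² with d = y − 2.0576:
  vertical leg: d = 0.74241 in → contributes +8.8606 in⁴
  horizontal leg (remainder): d = -1.8076 in → contributes +3.7815 in⁴
Total I = 12.642 in⁴.
For the y-axis: x̄ = 0.65759 in.
Repeating about the centroidal y-axis gives I_y = 2.1631 in⁴.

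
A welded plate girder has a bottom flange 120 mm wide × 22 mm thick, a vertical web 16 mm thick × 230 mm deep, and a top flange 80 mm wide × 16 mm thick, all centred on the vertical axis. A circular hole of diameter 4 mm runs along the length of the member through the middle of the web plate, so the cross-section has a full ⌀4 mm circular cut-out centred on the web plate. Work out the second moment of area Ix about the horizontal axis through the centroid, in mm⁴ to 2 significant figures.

Split into non-overlapping primitives; take the origin at the lower-left of the bounding box.
Bottom plate: 120 × 22, A = 2 640 mm², y = 11 mm, Ī = 106 480 mm⁴.
Web plate: 16 × 230, A = 3 680 mm², y = 137 mm, Ī = 16 222 667 mm⁴.
Top plate: 80 × 16, A = 1 280 mm², y = 260 mm, Ī = 27 307 mm⁴.
Hole (subtracted): ⌀4, A = 12.57 mm², y = 137 mm, Ī = 12.57 mm⁴.
Centroid: ȳ = ΣA·y / ΣA = 113.9 mm.
Transfer each piece to the horizontal axis through the centroid using Ī + A·d² with d = y − 113.9:
  bottom plate: d = -102.9 mm → contributes +28 064 875 mm⁴
  web plate: d = 23.09 mm → contributes +18 184 790 mm⁴
  top plate: d = 146.1 mm → contributes +27 345 739 mm⁴
  hole: d = 23.09 mm → contributes −6 713 mm⁴
Total I = 73 588 691 mm⁴.

Ix ≈ 7.4 × 10⁷ mm⁴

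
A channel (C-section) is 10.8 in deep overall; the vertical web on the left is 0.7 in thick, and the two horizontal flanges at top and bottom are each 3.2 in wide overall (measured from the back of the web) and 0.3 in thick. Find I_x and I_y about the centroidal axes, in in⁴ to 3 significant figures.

Decompose the section into non-overlapping parts with the origin at the bottom-left of its bounding rectangle.
Web: 0.7 × 10.8, A = 7.56 in², y = 5.4 in, Ī = 73.483 in⁴.
Top flange (beyond web): 2.5 × 0.3, A = 0.75 in², y = 10.65 in, Ī = 0.005625 in⁴.
Bottom flange (beyond web): 2.5 × 0.3, A = 0.75 in², y = 0.15 in, Ī = 0.005625 in⁴.
By symmetry the centroid is at mid-height, ȳ = 5.4 in.
Transfer each piece to the centroidal x-axis using Ī + A·d² with d = y − 5.4:
  web: d = 0 in → contributes +73.483 in⁴
  top flange (beyond web): d = 5.25 in → contributes +20.678 in⁴
  bottom flange (beyond web): d = -5.25 in → contributes +20.678 in⁴
Total I = 114.84 in⁴.
For the y-axis: x̄ = 0.6149 in.
Repeating about the centroidal y-axis gives I_y = 4.2942 in⁴.

I_x ≈ 115 in⁴, I_y ≈ 4.29 in⁴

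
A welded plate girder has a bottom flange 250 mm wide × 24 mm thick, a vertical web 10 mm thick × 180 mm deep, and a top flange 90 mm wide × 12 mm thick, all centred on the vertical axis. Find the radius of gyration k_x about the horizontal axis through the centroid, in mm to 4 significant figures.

Split into non-overlapping primitives; take the origin at the lower-left of the bounding box.
Bottom plate: 250 × 24, A = 6 000 mm², y = 12 mm, Ī = 288 000 mm⁴.
Web plate: 10 × 180, A = 1 800 mm², y = 114 mm, Ī = 4 860 000 mm⁴.
Top plate: 90 × 12, A = 1 080 mm², y = 210 mm, Ī = 12 960 mm⁴.
Centroid: ȳ = ΣA·y / ΣA = 56.7568 mm.
Transfer each piece to the horizontal axis through the centroid using Ī + A·d² with d = y − 56.7568:
  bottom plate: d = -44.7568 mm → contributes +12 307 004 mm⁴
  web plate: d = 57.2432 mm → contributes +10 758 220 mm⁴
  top plate: d = 153.243 mm → contributes +25 375 131 mm⁴
Total I = 48 440 355 mm⁴.
Radius of gyration: k = √(I/A) = √(48 440 355 / 8 880) = 73.8579 mm.

k_x ≈ 73.86 mm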